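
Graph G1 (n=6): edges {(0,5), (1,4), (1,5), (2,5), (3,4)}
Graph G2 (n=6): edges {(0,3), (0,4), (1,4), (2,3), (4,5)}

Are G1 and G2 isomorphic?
Yes, isomorphic

The graphs are isomorphic.
One valid mapping φ: V(G1) → V(G2): 0→1, 1→0, 2→5, 3→2, 4→3, 5→4

Verify φ preserves adjacency — for each edge of G1, its image is an edge of G2:
  (0,5) → (φ(0),φ(5)) = (1,4) ∈ E(G2) ✓
  (1,4) → (φ(1),φ(4)) = (0,3) ∈ E(G2) ✓
  (1,5) → (φ(1),φ(5)) = (0,4) ∈ E(G2) ✓
  (2,5) → (φ(2),φ(5)) = (4,5) ∈ E(G2) ✓
  (3,4) → (φ(3),φ(4)) = (2,3) ∈ E(G2) ✓
All 5 edges of G1 map to edges of G2, and |E(G1)| = |E(G2)| = 5, so φ is a bijection on edges as well as vertices. Hence G1 ≅ G2.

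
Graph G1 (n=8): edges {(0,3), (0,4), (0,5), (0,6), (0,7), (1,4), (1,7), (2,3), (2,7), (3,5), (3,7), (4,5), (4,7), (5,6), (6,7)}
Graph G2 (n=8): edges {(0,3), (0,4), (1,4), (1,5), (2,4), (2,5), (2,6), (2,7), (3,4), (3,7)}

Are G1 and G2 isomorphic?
No, not isomorphic

The graphs are NOT isomorphic.

Counting triangles (3-cliques): G1 has 8, G2 has 1.
Triangle count is an isomorphism invariant, so differing triangle counts rule out isomorphism.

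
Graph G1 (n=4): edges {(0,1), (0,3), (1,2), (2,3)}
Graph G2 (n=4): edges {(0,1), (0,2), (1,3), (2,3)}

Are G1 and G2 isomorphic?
Yes, isomorphic

The graphs are isomorphic.
One valid mapping φ: V(G1) → V(G2): 0→3, 1→2, 2→0, 3→1

Verify φ preserves adjacency — for each edge of G1, its image is an edge of G2:
  (0,1) → (φ(0),φ(1)) = (2,3) ∈ E(G2) ✓
  (0,3) → (φ(0),φ(3)) = (1,3) ∈ E(G2) ✓
  (1,2) → (φ(1),φ(2)) = (0,2) ∈ E(G2) ✓
  (2,3) → (φ(2),φ(3)) = (0,1) ∈ E(G2) ✓
All 4 edges of G1 map to edges of G2, and |E(G1)| = |E(G2)| = 4, so φ is a bijection on edges as well as vertices. Hence G1 ≅ G2.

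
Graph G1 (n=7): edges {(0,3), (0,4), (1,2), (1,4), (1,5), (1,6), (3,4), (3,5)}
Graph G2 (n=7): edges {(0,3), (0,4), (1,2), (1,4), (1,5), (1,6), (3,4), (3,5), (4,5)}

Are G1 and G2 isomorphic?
No, not isomorphic

The graphs are NOT isomorphic.

Counting edges: G1 has 8 edge(s); G2 has 9 edge(s).
Edge count is an isomorphism invariant (a bijection on vertices induces a bijection on edges), so differing edge counts rule out isomorphism.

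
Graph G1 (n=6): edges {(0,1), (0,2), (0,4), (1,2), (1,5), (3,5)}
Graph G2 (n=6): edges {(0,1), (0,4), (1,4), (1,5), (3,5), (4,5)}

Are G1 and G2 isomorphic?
No, not isomorphic

The graphs are NOT isomorphic.

Connected components of G1: 1 component(s) with vertex sets [[0, 1, 2, 3, 4, 5]], sizes [6].
Connected components of G2: 2 component(s) with vertex sets [[2], [0, 1, 3, 4, 5]], sizes [1, 5].
The number of connected components (and the multiset of component sizes) is an isomorphism invariant — an isomorphism maps each component of G1 bijectively onto a component of G2. Since G1 has 1 component(s) and G2 has 2, they cannot be isomorphic.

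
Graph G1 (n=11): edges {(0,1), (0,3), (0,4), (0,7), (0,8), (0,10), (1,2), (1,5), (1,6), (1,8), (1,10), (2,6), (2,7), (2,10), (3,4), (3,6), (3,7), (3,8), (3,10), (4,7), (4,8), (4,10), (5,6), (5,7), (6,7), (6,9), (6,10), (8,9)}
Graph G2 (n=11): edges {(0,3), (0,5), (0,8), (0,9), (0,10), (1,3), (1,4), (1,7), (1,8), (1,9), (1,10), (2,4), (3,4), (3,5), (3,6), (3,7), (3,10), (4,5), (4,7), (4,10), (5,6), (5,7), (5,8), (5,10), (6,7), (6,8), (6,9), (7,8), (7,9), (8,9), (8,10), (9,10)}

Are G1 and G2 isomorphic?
No, not isomorphic

The graphs are NOT isomorphic.

Degrees in G1: deg(0)=6, deg(1)=6, deg(2)=4, deg(3)=6, deg(4)=5, deg(5)=3, deg(6)=7, deg(7)=6, deg(8)=5, deg(9)=2, deg(10)=6.
Sorted degree sequence of G1: [7, 6, 6, 6, 6, 6, 5, 5, 4, 3, 2].
Degrees in G2: deg(0)=5, deg(1)=6, deg(2)=1, deg(3)=7, deg(4)=6, deg(5)=7, deg(6)=5, deg(7)=7, deg(8)=7, deg(9)=6, deg(10)=7.
Sorted degree sequence of G2: [7, 7, 7, 7, 7, 6, 6, 6, 5, 5, 1].
The (sorted) degree sequence is an isomorphism invariant, so since G1 and G2 have different degree sequences they cannot be isomorphic.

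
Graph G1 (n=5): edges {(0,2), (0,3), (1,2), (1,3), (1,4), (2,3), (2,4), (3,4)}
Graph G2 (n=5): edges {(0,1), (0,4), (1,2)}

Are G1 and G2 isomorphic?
No, not isomorphic

The graphs are NOT isomorphic.

Degrees in G1: deg(0)=2, deg(1)=3, deg(2)=4, deg(3)=4, deg(4)=3.
Sorted degree sequence of G1: [4, 4, 3, 3, 2].
Degrees in G2: deg(0)=2, deg(1)=2, deg(2)=1, deg(3)=0, deg(4)=1.
Sorted degree sequence of G2: [2, 2, 1, 1, 0].
The (sorted) degree sequence is an isomorphism invariant, so since G1 and G2 have different degree sequences they cannot be isomorphic.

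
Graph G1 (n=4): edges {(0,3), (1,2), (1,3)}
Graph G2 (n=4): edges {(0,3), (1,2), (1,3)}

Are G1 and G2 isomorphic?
Yes, isomorphic

The graphs are isomorphic.
One valid mapping φ: V(G1) → V(G2): 0→2, 1→3, 2→0, 3→1

Verify φ preserves adjacency — for each edge of G1, its image is an edge of G2:
  (0,3) → (φ(0),φ(3)) = (1,2) ∈ E(G2) ✓
  (1,2) → (φ(1),φ(2)) = (0,3) ∈ E(G2) ✓
  (1,3) → (φ(1),φ(3)) = (1,3) ∈ E(G2) ✓
All 3 edges of G1 map to edges of G2, and |E(G1)| = |E(G2)| = 3, so φ is a bijection on edges as well as vertices. Hence G1 ≅ G2.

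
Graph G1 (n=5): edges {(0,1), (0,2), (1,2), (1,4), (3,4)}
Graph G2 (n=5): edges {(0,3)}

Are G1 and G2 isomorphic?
No, not isomorphic

The graphs are NOT isomorphic.

Counting triangles (3-cliques): G1 has 1, G2 has 0.
Triangle count is an isomorphism invariant, so differing triangle counts rule out isomorphism.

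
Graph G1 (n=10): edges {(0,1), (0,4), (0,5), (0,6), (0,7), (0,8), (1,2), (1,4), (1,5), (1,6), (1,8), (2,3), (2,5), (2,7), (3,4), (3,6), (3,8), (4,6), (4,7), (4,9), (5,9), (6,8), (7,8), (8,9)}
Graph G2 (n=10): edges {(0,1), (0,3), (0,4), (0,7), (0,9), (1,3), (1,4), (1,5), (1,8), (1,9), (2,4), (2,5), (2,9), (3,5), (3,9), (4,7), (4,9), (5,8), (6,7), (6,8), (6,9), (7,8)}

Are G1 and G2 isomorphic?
No, not isomorphic

The graphs are NOT isomorphic.

Degrees in G1: deg(0)=6, deg(1)=6, deg(2)=4, deg(3)=4, deg(4)=6, deg(5)=4, deg(6)=5, deg(7)=4, deg(8)=6, deg(9)=3.
Sorted degree sequence of G1: [6, 6, 6, 6, 5, 4, 4, 4, 4, 3].
Degrees in G2: deg(0)=5, deg(1)=6, deg(2)=3, deg(3)=4, deg(4)=5, deg(5)=4, deg(6)=3, deg(7)=4, deg(8)=4, deg(9)=6.
Sorted degree sequence of G2: [6, 6, 5, 5, 4, 4, 4, 4, 3, 3].
The (sorted) degree sequence is an isomorphism invariant, so since G1 and G2 have different degree sequences they cannot be isomorphic.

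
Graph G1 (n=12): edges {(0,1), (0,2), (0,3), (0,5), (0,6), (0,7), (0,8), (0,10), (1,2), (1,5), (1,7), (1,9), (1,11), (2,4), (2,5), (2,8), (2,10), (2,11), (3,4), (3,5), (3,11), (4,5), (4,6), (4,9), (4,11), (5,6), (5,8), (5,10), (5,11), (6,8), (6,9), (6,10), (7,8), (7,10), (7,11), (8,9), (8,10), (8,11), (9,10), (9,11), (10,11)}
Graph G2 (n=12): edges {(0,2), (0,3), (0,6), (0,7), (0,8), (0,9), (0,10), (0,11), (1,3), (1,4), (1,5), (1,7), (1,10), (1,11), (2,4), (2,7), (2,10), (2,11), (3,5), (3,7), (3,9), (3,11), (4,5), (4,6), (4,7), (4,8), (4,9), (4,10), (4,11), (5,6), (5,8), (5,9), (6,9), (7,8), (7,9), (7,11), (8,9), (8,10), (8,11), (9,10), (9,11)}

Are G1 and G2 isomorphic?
Yes, isomorphic

The graphs are isomorphic.
One valid mapping φ: V(G1) → V(G2): 0→0, 1→10, 2→8, 3→6, 4→5, 5→9, 6→3, 7→2, 8→11, 9→1, 10→7, 11→4

Verify φ preserves adjacency — for each edge of G1, its image is an edge of G2:
  (0,1) → (φ(0),φ(1)) = (0,10) ∈ E(G2) ✓
  (0,2) → (φ(0),φ(2)) = (0,8) ∈ E(G2) ✓
  (0,3) → (φ(0),φ(3)) = (0,6) ∈ E(G2) ✓
  (0,5) → (φ(0),φ(5)) = (0,9) ∈ E(G2) ✓
  (0,6) → (φ(0),φ(6)) = (0,3) ∈ E(G2) ✓
  (0,7) → (φ(0),φ(7)) = (0,2) ∈ E(G2) ✓
  (0,8) → (φ(0),φ(8)) = (0,11) ∈ E(G2) ✓
  (0,10) → (φ(0),φ(10)) = (0,7) ∈ E(G2) ✓
  (1,2) → (φ(1),φ(2)) = (8,10) ∈ E(G2) ✓
  (1,5) → (φ(1),φ(5)) = (9,10) ∈ E(G2) ✓
  (1,7) → (φ(1),φ(7)) = (2,10) ∈ E(G2) ✓
  (1,9) → (φ(1),φ(9)) = (1,10) ∈ E(G2) ✓
  (1,11) → (φ(1),φ(11)) = (4,10) ∈ E(G2) ✓
  (2,4) → (φ(2),φ(4)) = (5,8) ∈ E(G2) ✓
  (2,5) → (φ(2),φ(5)) = (8,9) ∈ E(G2) ✓
  (2,8) → (φ(2),φ(8)) = (8,11) ∈ E(G2) ✓
  (2,10) → (φ(2),φ(10)) = (7,8) ∈ E(G2) ✓
  (2,11) → (φ(2),φ(11)) = (4,8) ∈ E(G2) ✓
  (3,4) → (φ(3),φ(4)) = (5,6) ∈ E(G2) ✓
  (3,5) → (φ(3),φ(5)) = (6,9) ∈ E(G2) ✓
  (3,11) → (φ(3),φ(11)) = (4,6) ∈ E(G2) ✓
  (4,5) → (φ(4),φ(5)) = (5,9) ∈ E(G2) ✓
  (4,6) → (φ(4),φ(6)) = (3,5) ∈ E(G2) ✓
  (4,9) → (φ(4),φ(9)) = (1,5) ∈ E(G2) ✓
  (4,11) → (φ(4),φ(11)) = (4,5) ∈ E(G2) ✓
  (5,6) → (φ(5),φ(6)) = (3,9) ∈ E(G2) ✓
  (5,8) → (φ(5),φ(8)) = (9,11) ∈ E(G2) ✓
  (5,10) → (φ(5),φ(10)) = (7,9) ∈ E(G2) ✓
  (5,11) → (φ(5),φ(11)) = (4,9) ∈ E(G2) ✓
  (6,8) → (φ(6),φ(8)) = (3,11) ∈ E(G2) ✓
  (6,9) → (φ(6),φ(9)) = (1,3) ∈ E(G2) ✓
  (6,10) → (φ(6),φ(10)) = (3,7) ∈ E(G2) ✓
  (7,8) → (φ(7),φ(8)) = (2,11) ∈ E(G2) ✓
  (7,10) → (φ(7),φ(10)) = (2,7) ∈ E(G2) ✓
  (7,11) → (φ(7),φ(11)) = (2,4) ∈ E(G2) ✓
  (8,9) → (φ(8),φ(9)) = (1,11) ∈ E(G2) ✓
  (8,10) → (φ(8),φ(10)) = (7,11) ∈ E(G2) ✓
  (8,11) → (φ(8),φ(11)) = (4,11) ∈ E(G2) ✓
  (9,10) → (φ(9),φ(10)) = (1,7) ∈ E(G2) ✓
  (9,11) → (φ(9),φ(11)) = (1,4) ∈ E(G2) ✓
  (10,11) → (φ(10),φ(11)) = (4,7) ∈ E(G2) ✓
All 41 edges of G1 map to edges of G2, and |E(G1)| = |E(G2)| = 41, so φ is a bijection on edges as well as vertices. Hence G1 ≅ G2.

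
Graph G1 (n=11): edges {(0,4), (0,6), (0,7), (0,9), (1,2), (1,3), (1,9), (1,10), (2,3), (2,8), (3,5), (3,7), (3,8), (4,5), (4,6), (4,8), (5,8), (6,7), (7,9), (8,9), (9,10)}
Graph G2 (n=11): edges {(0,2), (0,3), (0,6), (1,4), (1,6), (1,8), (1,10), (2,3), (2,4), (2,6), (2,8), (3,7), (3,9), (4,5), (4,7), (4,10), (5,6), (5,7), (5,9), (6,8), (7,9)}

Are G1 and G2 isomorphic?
Yes, isomorphic

The graphs are isomorphic.
One valid mapping φ: V(G1) → V(G2): 0→7, 1→1, 2→8, 3→6, 4→3, 5→0, 6→9, 7→5, 8→2, 9→4, 10→10

Verify φ preserves adjacency — for each edge of G1, its image is an edge of G2:
  (0,4) → (φ(0),φ(4)) = (3,7) ∈ E(G2) ✓
  (0,6) → (φ(0),φ(6)) = (7,9) ∈ E(G2) ✓
  (0,7) → (φ(0),φ(7)) = (5,7) ∈ E(G2) ✓
  (0,9) → (φ(0),φ(9)) = (4,7) ∈ E(G2) ✓
  (1,2) → (φ(1),φ(2)) = (1,8) ∈ E(G2) ✓
  (1,3) → (φ(1),φ(3)) = (1,6) ∈ E(G2) ✓
  (1,9) → (φ(1),φ(9)) = (1,4) ∈ E(G2) ✓
  (1,10) → (φ(1),φ(10)) = (1,10) ∈ E(G2) ✓
  (2,3) → (φ(2),φ(3)) = (6,8) ∈ E(G2) ✓
  (2,8) → (φ(2),φ(8)) = (2,8) ∈ E(G2) ✓
  (3,5) → (φ(3),φ(5)) = (0,6) ∈ E(G2) ✓
  (3,7) → (φ(3),φ(7)) = (5,6) ∈ E(G2) ✓
  (3,8) → (φ(3),φ(8)) = (2,6) ∈ E(G2) ✓
  (4,5) → (φ(4),φ(5)) = (0,3) ∈ E(G2) ✓
  (4,6) → (φ(4),φ(6)) = (3,9) ∈ E(G2) ✓
  (4,8) → (φ(4),φ(8)) = (2,3) ∈ E(G2) ✓
  (5,8) → (φ(5),φ(8)) = (0,2) ∈ E(G2) ✓
  (6,7) → (φ(6),φ(7)) = (5,9) ∈ E(G2) ✓
  (7,9) → (φ(7),φ(9)) = (4,5) ∈ E(G2) ✓
  (8,9) → (φ(8),φ(9)) = (2,4) ∈ E(G2) ✓
  (9,10) → (φ(9),φ(10)) = (4,10) ∈ E(G2) ✓
All 21 edges of G1 map to edges of G2, and |E(G1)| = |E(G2)| = 21, so φ is a bijection on edges as well as vertices. Hence G1 ≅ G2.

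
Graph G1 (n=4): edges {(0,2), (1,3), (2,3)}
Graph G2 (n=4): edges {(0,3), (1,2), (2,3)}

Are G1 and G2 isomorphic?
Yes, isomorphic

The graphs are isomorphic.
One valid mapping φ: V(G1) → V(G2): 0→1, 1→0, 2→2, 3→3

Verify φ preserves adjacency — for each edge of G1, its image is an edge of G2:
  (0,2) → (φ(0),φ(2)) = (1,2) ∈ E(G2) ✓
  (1,3) → (φ(1),φ(3)) = (0,3) ∈ E(G2) ✓
  (2,3) → (φ(2),φ(3)) = (2,3) ∈ E(G2) ✓
All 3 edges of G1 map to edges of G2, and |E(G1)| = |E(G2)| = 3, so φ is a bijection on edges as well as vertices. Hence G1 ≅ G2.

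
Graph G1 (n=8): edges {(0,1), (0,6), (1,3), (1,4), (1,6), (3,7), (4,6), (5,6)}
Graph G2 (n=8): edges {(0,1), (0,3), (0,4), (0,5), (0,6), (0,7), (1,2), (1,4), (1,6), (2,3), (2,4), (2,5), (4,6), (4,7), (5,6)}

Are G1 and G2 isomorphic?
No, not isomorphic

The graphs are NOT isomorphic.

Counting triangles (3-cliques): G1 has 2, G2 has 7.
Triangle count is an isomorphism invariant, so differing triangle counts rule out isomorphism.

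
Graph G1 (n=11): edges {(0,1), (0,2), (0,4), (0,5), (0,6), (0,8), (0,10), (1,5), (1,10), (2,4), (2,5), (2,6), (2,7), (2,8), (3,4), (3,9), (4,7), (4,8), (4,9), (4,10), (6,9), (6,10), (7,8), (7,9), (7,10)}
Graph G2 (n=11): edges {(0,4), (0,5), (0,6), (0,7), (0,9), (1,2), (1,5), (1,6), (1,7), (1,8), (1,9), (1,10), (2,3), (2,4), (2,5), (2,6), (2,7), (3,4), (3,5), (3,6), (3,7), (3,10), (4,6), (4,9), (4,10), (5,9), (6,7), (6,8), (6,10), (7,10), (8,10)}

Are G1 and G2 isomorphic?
No, not isomorphic

The graphs are NOT isomorphic.

Counting triangles (3-cliques): G1 has 16, G2 has 27.
Triangle count is an isomorphism invariant, so differing triangle counts rule out isomorphism.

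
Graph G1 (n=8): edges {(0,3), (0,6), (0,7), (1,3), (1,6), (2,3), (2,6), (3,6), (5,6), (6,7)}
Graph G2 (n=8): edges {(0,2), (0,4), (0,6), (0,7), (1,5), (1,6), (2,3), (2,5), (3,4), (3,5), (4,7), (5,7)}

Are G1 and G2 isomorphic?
No, not isomorphic

The graphs are NOT isomorphic.

Counting triangles (3-cliques): G1 has 4, G2 has 2.
Triangle count is an isomorphism invariant, so differing triangle counts rule out isomorphism.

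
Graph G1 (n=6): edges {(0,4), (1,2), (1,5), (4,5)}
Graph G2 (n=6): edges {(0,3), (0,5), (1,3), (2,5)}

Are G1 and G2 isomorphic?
Yes, isomorphic

The graphs are isomorphic.
One valid mapping φ: V(G1) → V(G2): 0→1, 1→5, 2→2, 3→4, 4→3, 5→0

Verify φ preserves adjacency — for each edge of G1, its image is an edge of G2:
  (0,4) → (φ(0),φ(4)) = (1,3) ∈ E(G2) ✓
  (1,2) → (φ(1),φ(2)) = (2,5) ∈ E(G2) ✓
  (1,5) → (φ(1),φ(5)) = (0,5) ∈ E(G2) ✓
  (4,5) → (φ(4),φ(5)) = (0,3) ∈ E(G2) ✓
All 4 edges of G1 map to edges of G2, and |E(G1)| = |E(G2)| = 4, so φ is a bijection on edges as well as vertices. Hence G1 ≅ G2.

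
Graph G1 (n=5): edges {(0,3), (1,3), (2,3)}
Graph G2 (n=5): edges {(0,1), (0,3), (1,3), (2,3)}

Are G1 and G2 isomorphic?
No, not isomorphic

The graphs are NOT isomorphic.

Counting edges: G1 has 3 edge(s); G2 has 4 edge(s).
Edge count is an isomorphism invariant (a bijection on vertices induces a bijection on edges), so differing edge counts rule out isomorphism.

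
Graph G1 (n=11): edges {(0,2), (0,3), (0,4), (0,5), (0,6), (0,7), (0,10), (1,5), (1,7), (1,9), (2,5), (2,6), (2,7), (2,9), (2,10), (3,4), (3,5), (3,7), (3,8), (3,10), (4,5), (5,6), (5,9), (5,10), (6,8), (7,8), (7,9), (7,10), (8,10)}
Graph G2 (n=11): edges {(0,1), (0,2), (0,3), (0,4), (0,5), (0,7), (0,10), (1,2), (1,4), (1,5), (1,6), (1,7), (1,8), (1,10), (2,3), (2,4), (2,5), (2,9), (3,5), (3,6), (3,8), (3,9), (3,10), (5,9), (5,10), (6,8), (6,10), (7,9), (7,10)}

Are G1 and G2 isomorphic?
Yes, isomorphic

The graphs are isomorphic.
One valid mapping φ: V(G1) → V(G2): 0→0, 1→8, 2→10, 3→2, 4→4, 5→1, 6→7, 7→3, 8→9, 9→6, 10→5

Verify φ preserves adjacency — for each edge of G1, its image is an edge of G2:
  (0,2) → (φ(0),φ(2)) = (0,10) ∈ E(G2) ✓
  (0,3) → (φ(0),φ(3)) = (0,2) ∈ E(G2) ✓
  (0,4) → (φ(0),φ(4)) = (0,4) ∈ E(G2) ✓
  (0,5) → (φ(0),φ(5)) = (0,1) ∈ E(G2) ✓
  (0,6) → (φ(0),φ(6)) = (0,7) ∈ E(G2) ✓
  (0,7) → (φ(0),φ(7)) = (0,3) ∈ E(G2) ✓
  (0,10) → (φ(0),φ(10)) = (0,5) ∈ E(G2) ✓
  (1,5) → (φ(1),φ(5)) = (1,8) ∈ E(G2) ✓
  (1,7) → (φ(1),φ(7)) = (3,8) ∈ E(G2) ✓
  (1,9) → (φ(1),φ(9)) = (6,8) ∈ E(G2) ✓
  (2,5) → (φ(2),φ(5)) = (1,10) ∈ E(G2) ✓
  (2,6) → (φ(2),φ(6)) = (7,10) ∈ E(G2) ✓
  (2,7) → (φ(2),φ(7)) = (3,10) ∈ E(G2) ✓
  (2,9) → (φ(2),φ(9)) = (6,10) ∈ E(G2) ✓
  (2,10) → (φ(2),φ(10)) = (5,10) ∈ E(G2) ✓
  (3,4) → (φ(3),φ(4)) = (2,4) ∈ E(G2) ✓
  (3,5) → (φ(3),φ(5)) = (1,2) ∈ E(G2) ✓
  (3,7) → (φ(3),φ(7)) = (2,3) ∈ E(G2) ✓
  (3,8) → (φ(3),φ(8)) = (2,9) ∈ E(G2) ✓
  (3,10) → (φ(3),φ(10)) = (2,5) ∈ E(G2) ✓
  (4,5) → (φ(4),φ(5)) = (1,4) ∈ E(G2) ✓
  (5,6) → (φ(5),φ(6)) = (1,7) ∈ E(G2) ✓
  (5,9) → (φ(5),φ(9)) = (1,6) ∈ E(G2) ✓
  (5,10) → (φ(5),φ(10)) = (1,5) ∈ E(G2) ✓
  (6,8) → (φ(6),φ(8)) = (7,9) ∈ E(G2) ✓
  (7,8) → (φ(7),φ(8)) = (3,9) ∈ E(G2) ✓
  (7,9) → (φ(7),φ(9)) = (3,6) ∈ E(G2) ✓
  (7,10) → (φ(7),φ(10)) = (3,5) ∈ E(G2) ✓
  (8,10) → (φ(8),φ(10)) = (5,9) ∈ E(G2) ✓
All 29 edges of G1 map to edges of G2, and |E(G1)| = |E(G2)| = 29, so φ is a bijection on edges as well as vertices. Hence G1 ≅ G2.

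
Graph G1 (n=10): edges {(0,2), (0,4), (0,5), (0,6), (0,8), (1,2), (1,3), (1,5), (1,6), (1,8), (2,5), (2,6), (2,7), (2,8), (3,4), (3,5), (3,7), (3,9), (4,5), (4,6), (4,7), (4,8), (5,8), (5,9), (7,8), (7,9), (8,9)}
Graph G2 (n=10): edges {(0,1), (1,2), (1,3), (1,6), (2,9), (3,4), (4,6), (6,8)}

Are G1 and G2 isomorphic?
No, not isomorphic

The graphs are NOT isomorphic.

Connected components of G1: 1 component(s) with vertex sets [[0, 1, 2, 3, 4, 5, 6, 7, 8, 9]], sizes [10].
Connected components of G2: 3 component(s) with vertex sets [[5], [7], [0, 1, 2, 3, 4, 6, 8, 9]], sizes [1, 1, 8].
The number of connected components (and the multiset of component sizes) is an isomorphism invariant — an isomorphism maps each component of G1 bijectively onto a component of G2. Since G1 has 1 component(s) and G2 has 3, they cannot be isomorphic.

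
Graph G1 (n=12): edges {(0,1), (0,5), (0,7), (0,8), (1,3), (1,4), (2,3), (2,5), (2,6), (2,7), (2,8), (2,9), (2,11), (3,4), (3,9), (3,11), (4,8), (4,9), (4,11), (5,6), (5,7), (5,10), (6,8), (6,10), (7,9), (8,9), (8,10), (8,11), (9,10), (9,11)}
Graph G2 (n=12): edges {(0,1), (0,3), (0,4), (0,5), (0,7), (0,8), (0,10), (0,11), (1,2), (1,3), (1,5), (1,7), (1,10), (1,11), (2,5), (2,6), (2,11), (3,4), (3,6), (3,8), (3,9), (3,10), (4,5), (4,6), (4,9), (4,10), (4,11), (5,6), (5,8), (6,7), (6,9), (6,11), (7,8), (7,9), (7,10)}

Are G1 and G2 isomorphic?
No, not isomorphic

The graphs are NOT isomorphic.

Counting triangles (3-cliques): G1 has 21, G2 has 28.
Triangle count is an isomorphism invariant, so differing triangle counts rule out isomorphism.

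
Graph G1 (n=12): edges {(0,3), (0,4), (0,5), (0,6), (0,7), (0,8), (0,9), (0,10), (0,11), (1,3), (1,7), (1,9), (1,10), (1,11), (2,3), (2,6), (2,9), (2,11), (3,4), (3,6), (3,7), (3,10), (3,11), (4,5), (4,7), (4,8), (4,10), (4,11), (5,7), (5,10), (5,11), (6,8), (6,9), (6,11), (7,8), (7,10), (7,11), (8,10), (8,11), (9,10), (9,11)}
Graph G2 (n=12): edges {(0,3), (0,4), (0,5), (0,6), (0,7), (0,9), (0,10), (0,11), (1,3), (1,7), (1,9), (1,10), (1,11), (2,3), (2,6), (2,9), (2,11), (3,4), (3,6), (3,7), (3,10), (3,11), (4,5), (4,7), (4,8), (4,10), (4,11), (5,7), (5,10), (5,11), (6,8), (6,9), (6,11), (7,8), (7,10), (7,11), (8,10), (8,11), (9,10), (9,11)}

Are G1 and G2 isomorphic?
No, not isomorphic

The graphs are NOT isomorphic.

Counting edges: G1 has 41 edge(s); G2 has 40 edge(s).
Edge count is an isomorphism invariant (a bijection on vertices induces a bijection on edges), so differing edge counts rule out isomorphism.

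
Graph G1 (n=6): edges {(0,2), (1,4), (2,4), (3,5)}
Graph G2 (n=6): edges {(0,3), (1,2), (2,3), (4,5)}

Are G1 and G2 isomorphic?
Yes, isomorphic

The graphs are isomorphic.
One valid mapping φ: V(G1) → V(G2): 0→0, 1→1, 2→3, 3→5, 4→2, 5→4

Verify φ preserves adjacency — for each edge of G1, its image is an edge of G2:
  (0,2) → (φ(0),φ(2)) = (0,3) ∈ E(G2) ✓
  (1,4) → (φ(1),φ(4)) = (1,2) ∈ E(G2) ✓
  (2,4) → (φ(2),φ(4)) = (2,3) ∈ E(G2) ✓
  (3,5) → (φ(3),φ(5)) = (4,5) ∈ E(G2) ✓
All 4 edges of G1 map to edges of G2, and |E(G1)| = |E(G2)| = 4, so φ is a bijection on edges as well as vertices. Hence G1 ≅ G2.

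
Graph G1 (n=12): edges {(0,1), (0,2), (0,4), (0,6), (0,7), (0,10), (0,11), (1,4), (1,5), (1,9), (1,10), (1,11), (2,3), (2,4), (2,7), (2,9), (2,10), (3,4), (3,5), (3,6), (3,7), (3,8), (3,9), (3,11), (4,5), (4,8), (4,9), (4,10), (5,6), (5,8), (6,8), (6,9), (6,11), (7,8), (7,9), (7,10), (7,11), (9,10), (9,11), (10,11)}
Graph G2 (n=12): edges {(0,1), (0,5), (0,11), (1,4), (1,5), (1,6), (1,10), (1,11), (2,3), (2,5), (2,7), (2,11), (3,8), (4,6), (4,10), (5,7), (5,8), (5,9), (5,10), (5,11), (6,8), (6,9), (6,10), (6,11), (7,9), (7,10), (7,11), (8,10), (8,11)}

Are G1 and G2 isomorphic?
No, not isomorphic

The graphs are NOT isomorphic.

Counting triangles (3-cliques): G1 has 45, G2 has 20.
Triangle count is an isomorphism invariant, so differing triangle counts rule out isomorphism.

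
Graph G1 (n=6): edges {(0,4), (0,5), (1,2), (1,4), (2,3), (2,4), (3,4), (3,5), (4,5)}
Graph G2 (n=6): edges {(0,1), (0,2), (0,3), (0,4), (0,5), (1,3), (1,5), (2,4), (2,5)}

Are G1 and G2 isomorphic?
Yes, isomorphic

The graphs are isomorphic.
One valid mapping φ: V(G1) → V(G2): 0→4, 1→3, 2→1, 3→5, 4→0, 5→2

Verify φ preserves adjacency — for each edge of G1, its image is an edge of G2:
  (0,4) → (φ(0),φ(4)) = (0,4) ∈ E(G2) ✓
  (0,5) → (φ(0),φ(5)) = (2,4) ∈ E(G2) ✓
  (1,2) → (φ(1),φ(2)) = (1,3) ∈ E(G2) ✓
  (1,4) → (φ(1),φ(4)) = (0,3) ∈ E(G2) ✓
  (2,3) → (φ(2),φ(3)) = (1,5) ∈ E(G2) ✓
  (2,4) → (φ(2),φ(4)) = (0,1) ∈ E(G2) ✓
  (3,4) → (φ(3),φ(4)) = (0,5) ∈ E(G2) ✓
  (3,5) → (φ(3),φ(5)) = (2,5) ∈ E(G2) ✓
  (4,5) → (φ(4),φ(5)) = (0,2) ∈ E(G2) ✓
All 9 edges of G1 map to edges of G2, and |E(G1)| = |E(G2)| = 9, so φ is a bijection on edges as well as vertices. Hence G1 ≅ G2.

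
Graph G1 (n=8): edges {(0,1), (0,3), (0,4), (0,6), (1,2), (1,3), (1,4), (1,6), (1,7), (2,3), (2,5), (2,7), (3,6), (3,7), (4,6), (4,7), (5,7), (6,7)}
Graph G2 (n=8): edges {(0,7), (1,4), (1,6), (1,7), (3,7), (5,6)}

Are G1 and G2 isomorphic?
No, not isomorphic

The graphs are NOT isomorphic.

Connected components of G1: 1 component(s) with vertex sets [[0, 1, 2, 3, 4, 5, 6, 7]], sizes [8].
Connected components of G2: 2 component(s) with vertex sets [[2], [0, 1, 3, 4, 5, 6, 7]], sizes [1, 7].
The number of connected components (and the multiset of component sizes) is an isomorphism invariant — an isomorphism maps each component of G1 bijectively onto a component of G2. Since G1 has 1 component(s) and G2 has 2, they cannot be isomorphic.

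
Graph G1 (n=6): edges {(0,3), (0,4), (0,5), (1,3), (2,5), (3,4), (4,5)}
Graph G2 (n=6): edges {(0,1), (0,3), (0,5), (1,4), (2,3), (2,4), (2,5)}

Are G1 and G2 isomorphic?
No, not isomorphic

The graphs are NOT isomorphic.

Counting triangles (3-cliques): G1 has 2, G2 has 0.
Triangle count is an isomorphism invariant, so differing triangle counts rule out isomorphism.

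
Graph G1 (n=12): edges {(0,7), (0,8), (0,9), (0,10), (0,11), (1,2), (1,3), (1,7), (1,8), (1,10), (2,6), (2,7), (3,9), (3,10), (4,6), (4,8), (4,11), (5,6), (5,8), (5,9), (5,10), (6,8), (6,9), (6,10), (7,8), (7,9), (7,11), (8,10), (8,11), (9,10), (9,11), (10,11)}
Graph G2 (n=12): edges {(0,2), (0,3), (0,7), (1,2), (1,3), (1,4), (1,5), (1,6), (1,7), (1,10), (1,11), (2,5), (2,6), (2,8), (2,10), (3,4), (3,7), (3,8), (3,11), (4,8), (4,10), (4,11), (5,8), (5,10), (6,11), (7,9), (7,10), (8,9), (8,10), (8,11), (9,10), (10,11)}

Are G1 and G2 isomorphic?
Yes, isomorphic

The graphs are isomorphic.
One valid mapping φ: V(G1) → V(G2): 0→4, 1→7, 2→0, 3→9, 4→6, 5→5, 6→2, 7→3, 8→1, 9→8, 10→10, 11→11

Verify φ preserves adjacency — for each edge of G1, its image is an edge of G2:
  (0,7) → (φ(0),φ(7)) = (3,4) ∈ E(G2) ✓
  (0,8) → (φ(0),φ(8)) = (1,4) ∈ E(G2) ✓
  (0,9) → (φ(0),φ(9)) = (4,8) ∈ E(G2) ✓
  (0,10) → (φ(0),φ(10)) = (4,10) ∈ E(G2) ✓
  (0,11) → (φ(0),φ(11)) = (4,11) ∈ E(G2) ✓
  (1,2) → (φ(1),φ(2)) = (0,7) ∈ E(G2) ✓
  (1,3) → (φ(1),φ(3)) = (7,9) ∈ E(G2) ✓
  (1,7) → (φ(1),φ(7)) = (3,7) ∈ E(G2) ✓
  (1,8) → (φ(1),φ(8)) = (1,7) ∈ E(G2) ✓
  (1,10) → (φ(1),φ(10)) = (7,10) ∈ E(G2) ✓
  (2,6) → (φ(2),φ(6)) = (0,2) ∈ E(G2) ✓
  (2,7) → (φ(2),φ(7)) = (0,3) ∈ E(G2) ✓
  (3,9) → (φ(3),φ(9)) = (8,9) ∈ E(G2) ✓
  (3,10) → (φ(3),φ(10)) = (9,10) ∈ E(G2) ✓
  (4,6) → (φ(4),φ(6)) = (2,6) ∈ E(G2) ✓
  (4,8) → (φ(4),φ(8)) = (1,6) ∈ E(G2) ✓
  (4,11) → (φ(4),φ(11)) = (6,11) ∈ E(G2) ✓
  (5,6) → (φ(5),φ(6)) = (2,5) ∈ E(G2) ✓
  (5,8) → (φ(5),φ(8)) = (1,5) ∈ E(G2) ✓
  (5,9) → (φ(5),φ(9)) = (5,8) ∈ E(G2) ✓
  (5,10) → (φ(5),φ(10)) = (5,10) ∈ E(G2) ✓
  (6,8) → (φ(6),φ(8)) = (1,2) ∈ E(G2) ✓
  (6,9) → (φ(6),φ(9)) = (2,8) ∈ E(G2) ✓
  (6,10) → (φ(6),φ(10)) = (2,10) ∈ E(G2) ✓
  (7,8) → (φ(7),φ(8)) = (1,3) ∈ E(G2) ✓
  (7,9) → (φ(7),φ(9)) = (3,8) ∈ E(G2) ✓
  (7,11) → (φ(7),φ(11)) = (3,11) ∈ E(G2) ✓
  (8,10) → (φ(8),φ(10)) = (1,10) ∈ E(G2) ✓
  (8,11) → (φ(8),φ(11)) = (1,11) ∈ E(G2) ✓
  (9,10) → (φ(9),φ(10)) = (8,10) ∈ E(G2) ✓
  (9,11) → (φ(9),φ(11)) = (8,11) ∈ E(G2) ✓
  (10,11) → (φ(10),φ(11)) = (10,11) ∈ E(G2) ✓
All 32 edges of G1 map to edges of G2, and |E(G1)| = |E(G2)| = 32, so φ is a bijection on edges as well as vertices. Hence G1 ≅ G2.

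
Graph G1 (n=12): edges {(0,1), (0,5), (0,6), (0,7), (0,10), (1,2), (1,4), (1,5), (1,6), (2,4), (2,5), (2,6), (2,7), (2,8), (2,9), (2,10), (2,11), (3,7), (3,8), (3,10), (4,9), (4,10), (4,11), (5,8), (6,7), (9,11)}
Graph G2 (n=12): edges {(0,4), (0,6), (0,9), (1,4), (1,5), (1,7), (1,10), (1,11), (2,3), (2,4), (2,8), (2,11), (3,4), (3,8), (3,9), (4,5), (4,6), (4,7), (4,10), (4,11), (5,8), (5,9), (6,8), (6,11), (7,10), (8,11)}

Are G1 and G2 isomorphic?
Yes, isomorphic

The graphs are isomorphic.
One valid mapping φ: V(G1) → V(G2): 0→8, 1→11, 2→4, 3→9, 4→1, 5→6, 6→2, 7→3, 8→0, 9→7, 10→5, 11→10

Verify φ preserves adjacency — for each edge of G1, its image is an edge of G2:
  (0,1) → (φ(0),φ(1)) = (8,11) ∈ E(G2) ✓
  (0,5) → (φ(0),φ(5)) = (6,8) ∈ E(G2) ✓
  (0,6) → (φ(0),φ(6)) = (2,8) ∈ E(G2) ✓
  (0,7) → (φ(0),φ(7)) = (3,8) ∈ E(G2) ✓
  (0,10) → (φ(0),φ(10)) = (5,8) ∈ E(G2) ✓
  (1,2) → (φ(1),φ(2)) = (4,11) ∈ E(G2) ✓
  (1,4) → (φ(1),φ(4)) = (1,11) ∈ E(G2) ✓
  (1,5) → (φ(1),φ(5)) = (6,11) ∈ E(G2) ✓
  (1,6) → (φ(1),φ(6)) = (2,11) ∈ E(G2) ✓
  (2,4) → (φ(2),φ(4)) = (1,4) ∈ E(G2) ✓
  (2,5) → (φ(2),φ(5)) = (4,6) ∈ E(G2) ✓
  (2,6) → (φ(2),φ(6)) = (2,4) ∈ E(G2) ✓
  (2,7) → (φ(2),φ(7)) = (3,4) ∈ E(G2) ✓
  (2,8) → (φ(2),φ(8)) = (0,4) ∈ E(G2) ✓
  (2,9) → (φ(2),φ(9)) = (4,7) ∈ E(G2) ✓
  (2,10) → (φ(2),φ(10)) = (4,5) ∈ E(G2) ✓
  (2,11) → (φ(2),φ(11)) = (4,10) ∈ E(G2) ✓
  (3,7) → (φ(3),φ(7)) = (3,9) ∈ E(G2) ✓
  (3,8) → (φ(3),φ(8)) = (0,9) ∈ E(G2) ✓
  (3,10) → (φ(3),φ(10)) = (5,9) ∈ E(G2) ✓
  (4,9) → (φ(4),φ(9)) = (1,7) ∈ E(G2) ✓
  (4,10) → (φ(4),φ(10)) = (1,5) ∈ E(G2) ✓
  (4,11) → (φ(4),φ(11)) = (1,10) ∈ E(G2) ✓
  (5,8) → (φ(5),φ(8)) = (0,6) ∈ E(G2) ✓
  (6,7) → (φ(6),φ(7)) = (2,3) ∈ E(G2) ✓
  (9,11) → (φ(9),φ(11)) = (7,10) ∈ E(G2) ✓
All 26 edges of G1 map to edges of G2, and |E(G1)| = |E(G2)| = 26, so φ is a bijection on edges as well as vertices. Hence G1 ≅ G2.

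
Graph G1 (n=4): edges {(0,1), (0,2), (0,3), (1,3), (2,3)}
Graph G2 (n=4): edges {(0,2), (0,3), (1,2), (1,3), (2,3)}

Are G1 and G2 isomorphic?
Yes, isomorphic

The graphs are isomorphic.
One valid mapping φ: V(G1) → V(G2): 0→2, 1→1, 2→0, 3→3

Verify φ preserves adjacency — for each edge of G1, its image is an edge of G2:
  (0,1) → (φ(0),φ(1)) = (1,2) ∈ E(G2) ✓
  (0,2) → (φ(0),φ(2)) = (0,2) ∈ E(G2) ✓
  (0,3) → (φ(0),φ(3)) = (2,3) ∈ E(G2) ✓
  (1,3) → (φ(1),φ(3)) = (1,3) ∈ E(G2) ✓
  (2,3) → (φ(2),φ(3)) = (0,3) ∈ E(G2) ✓
All 5 edges of G1 map to edges of G2, and |E(G1)| = |E(G2)| = 5, so φ is a bijection on edges as well as vertices. Hence G1 ≅ G2.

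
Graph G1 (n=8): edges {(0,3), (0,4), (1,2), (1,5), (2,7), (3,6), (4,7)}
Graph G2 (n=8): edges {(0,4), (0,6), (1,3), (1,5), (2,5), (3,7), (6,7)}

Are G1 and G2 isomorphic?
Yes, isomorphic

The graphs are isomorphic.
One valid mapping φ: V(G1) → V(G2): 0→6, 1→5, 2→1, 3→0, 4→7, 5→2, 6→4, 7→3

Verify φ preserves adjacency — for each edge of G1, its image is an edge of G2:
  (0,3) → (φ(0),φ(3)) = (0,6) ∈ E(G2) ✓
  (0,4) → (φ(0),φ(4)) = (6,7) ∈ E(G2) ✓
  (1,2) → (φ(1),φ(2)) = (1,5) ∈ E(G2) ✓
  (1,5) → (φ(1),φ(5)) = (2,5) ∈ E(G2) ✓
  (2,7) → (φ(2),φ(7)) = (1,3) ∈ E(G2) ✓
  (3,6) → (φ(3),φ(6)) = (0,4) ∈ E(G2) ✓
  (4,7) → (φ(4),φ(7)) = (3,7) ∈ E(G2) ✓
All 7 edges of G1 map to edges of G2, and |E(G1)| = |E(G2)| = 7, so φ is a bijection on edges as well as vertices. Hence G1 ≅ G2.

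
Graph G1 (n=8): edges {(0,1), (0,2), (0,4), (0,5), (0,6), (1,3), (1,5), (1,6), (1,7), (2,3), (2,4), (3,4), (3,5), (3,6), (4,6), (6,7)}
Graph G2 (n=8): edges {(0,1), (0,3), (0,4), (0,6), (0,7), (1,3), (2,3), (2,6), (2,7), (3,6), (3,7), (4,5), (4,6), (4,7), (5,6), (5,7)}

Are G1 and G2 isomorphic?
Yes, isomorphic

The graphs are isomorphic.
One valid mapping φ: V(G1) → V(G2): 0→7, 1→3, 2→5, 3→6, 4→4, 5→2, 6→0, 7→1

Verify φ preserves adjacency — for each edge of G1, its image is an edge of G2:
  (0,1) → (φ(0),φ(1)) = (3,7) ∈ E(G2) ✓
  (0,2) → (φ(0),φ(2)) = (5,7) ∈ E(G2) ✓
  (0,4) → (φ(0),φ(4)) = (4,7) ∈ E(G2) ✓
  (0,5) → (φ(0),φ(5)) = (2,7) ∈ E(G2) ✓
  (0,6) → (φ(0),φ(6)) = (0,7) ∈ E(G2) ✓
  (1,3) → (φ(1),φ(3)) = (3,6) ∈ E(G2) ✓
  (1,5) → (φ(1),φ(5)) = (2,3) ∈ E(G2) ✓
  (1,6) → (φ(1),φ(6)) = (0,3) ∈ E(G2) ✓
  (1,7) → (φ(1),φ(7)) = (1,3) ∈ E(G2) ✓
  (2,3) → (φ(2),φ(3)) = (5,6) ∈ E(G2) ✓
  (2,4) → (φ(2),φ(4)) = (4,5) ∈ E(G2) ✓
  (3,4) → (φ(3),φ(4)) = (4,6) ∈ E(G2) ✓
  (3,5) → (φ(3),φ(5)) = (2,6) ∈ E(G2) ✓
  (3,6) → (φ(3),φ(6)) = (0,6) ∈ E(G2) ✓
  (4,6) → (φ(4),φ(6)) = (0,4) ∈ E(G2) ✓
  (6,7) → (φ(6),φ(7)) = (0,1) ∈ E(G2) ✓
All 16 edges of G1 map to edges of G2, and |E(G1)| = |E(G2)| = 16, so φ is a bijection on edges as well as vertices. Hence G1 ≅ G2.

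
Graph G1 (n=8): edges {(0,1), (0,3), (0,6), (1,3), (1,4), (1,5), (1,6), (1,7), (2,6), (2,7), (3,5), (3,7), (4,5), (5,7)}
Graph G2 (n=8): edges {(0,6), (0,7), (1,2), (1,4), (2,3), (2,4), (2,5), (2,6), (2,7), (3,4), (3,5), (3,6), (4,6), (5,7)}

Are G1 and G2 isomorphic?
Yes, isomorphic

The graphs are isomorphic.
One valid mapping φ: V(G1) → V(G2): 0→5, 1→2, 2→0, 3→3, 4→1, 5→4, 6→7, 7→6

Verify φ preserves adjacency — for each edge of G1, its image is an edge of G2:
  (0,1) → (φ(0),φ(1)) = (2,5) ∈ E(G2) ✓
  (0,3) → (φ(0),φ(3)) = (3,5) ∈ E(G2) ✓
  (0,6) → (φ(0),φ(6)) = (5,7) ∈ E(G2) ✓
  (1,3) → (φ(1),φ(3)) = (2,3) ∈ E(G2) ✓
  (1,4) → (φ(1),φ(4)) = (1,2) ∈ E(G2) ✓
  (1,5) → (φ(1),φ(5)) = (2,4) ∈ E(G2) ✓
  (1,6) → (φ(1),φ(6)) = (2,7) ∈ E(G2) ✓
  (1,7) → (φ(1),φ(7)) = (2,6) ∈ E(G2) ✓
  (2,6) → (φ(2),φ(6)) = (0,7) ∈ E(G2) ✓
  (2,7) → (φ(2),φ(7)) = (0,6) ∈ E(G2) ✓
  (3,5) → (φ(3),φ(5)) = (3,4) ∈ E(G2) ✓
  (3,7) → (φ(3),φ(7)) = (3,6) ∈ E(G2) ✓
  (4,5) → (φ(4),φ(5)) = (1,4) ∈ E(G2) ✓
  (5,7) → (φ(5),φ(7)) = (4,6) ∈ E(G2) ✓
All 14 edges of G1 map to edges of G2, and |E(G1)| = |E(G2)| = 14, so φ is a bijection on edges as well as vertices. Hence G1 ≅ G2.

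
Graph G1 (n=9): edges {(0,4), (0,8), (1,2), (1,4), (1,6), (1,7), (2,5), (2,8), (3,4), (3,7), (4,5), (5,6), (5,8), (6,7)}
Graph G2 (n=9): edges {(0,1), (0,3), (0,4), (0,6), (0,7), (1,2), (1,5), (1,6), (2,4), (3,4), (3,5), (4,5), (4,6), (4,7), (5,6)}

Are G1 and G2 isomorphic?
No, not isomorphic

The graphs are NOT isomorphic.

Connected components of G1: 1 component(s) with vertex sets [[0, 1, 2, 3, 4, 5, 6, 7, 8]], sizes [9].
Connected components of G2: 2 component(s) with vertex sets [[8], [0, 1, 2, 3, 4, 5, 6, 7]], sizes [1, 8].
The number of connected components (and the multiset of component sizes) is an isomorphism invariant — an isomorphism maps each component of G1 bijectively onto a component of G2. Since G1 has 1 component(s) and G2 has 2, they cannot be isomorphic.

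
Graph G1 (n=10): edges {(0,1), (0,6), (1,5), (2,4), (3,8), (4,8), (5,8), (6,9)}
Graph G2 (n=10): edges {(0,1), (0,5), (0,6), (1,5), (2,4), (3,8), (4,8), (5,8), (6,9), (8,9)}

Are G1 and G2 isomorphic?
No, not isomorphic

The graphs are NOT isomorphic.

Counting edges: G1 has 8 edge(s); G2 has 10 edge(s).
Edge count is an isomorphism invariant (a bijection on vertices induces a bijection on edges), so differing edge counts rule out isomorphism.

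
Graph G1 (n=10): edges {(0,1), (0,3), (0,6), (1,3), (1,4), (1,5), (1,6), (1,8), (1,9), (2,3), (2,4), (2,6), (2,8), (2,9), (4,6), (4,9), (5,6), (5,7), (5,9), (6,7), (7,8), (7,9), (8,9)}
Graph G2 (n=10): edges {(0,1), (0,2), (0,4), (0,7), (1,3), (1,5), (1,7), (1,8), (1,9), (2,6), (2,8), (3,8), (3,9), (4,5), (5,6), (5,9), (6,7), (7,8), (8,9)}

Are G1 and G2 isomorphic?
No, not isomorphic

The graphs are NOT isomorphic.

Degrees in G1: deg(0)=3, deg(1)=7, deg(2)=5, deg(3)=3, deg(4)=4, deg(5)=4, deg(6)=6, deg(7)=4, deg(8)=4, deg(9)=6.
Sorted degree sequence of G1: [7, 6, 6, 5, 4, 4, 4, 4, 3, 3].
Degrees in G2: deg(0)=4, deg(1)=6, deg(2)=3, deg(3)=3, deg(4)=2, deg(5)=4, deg(6)=3, deg(7)=4, deg(8)=5, deg(9)=4.
Sorted degree sequence of G2: [6, 5, 4, 4, 4, 4, 3, 3, 3, 2].
The (sorted) degree sequence is an isomorphism invariant, so since G1 and G2 have different degree sequences they cannot be isomorphic.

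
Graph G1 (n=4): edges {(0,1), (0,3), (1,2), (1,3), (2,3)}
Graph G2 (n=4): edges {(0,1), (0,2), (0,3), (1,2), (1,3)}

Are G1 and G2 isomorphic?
Yes, isomorphic

The graphs are isomorphic.
One valid mapping φ: V(G1) → V(G2): 0→3, 1→1, 2→2, 3→0

Verify φ preserves adjacency — for each edge of G1, its image is an edge of G2:
  (0,1) → (φ(0),φ(1)) = (1,3) ∈ E(G2) ✓
  (0,3) → (φ(0),φ(3)) = (0,3) ∈ E(G2) ✓
  (1,2) → (φ(1),φ(2)) = (1,2) ∈ E(G2) ✓
  (1,3) → (φ(1),φ(3)) = (0,1) ∈ E(G2) ✓
  (2,3) → (φ(2),φ(3)) = (0,2) ∈ E(G2) ✓
All 5 edges of G1 map to edges of G2, and |E(G1)| = |E(G2)| = 5, so φ is a bijection on edges as well as vertices. Hence G1 ≅ G2.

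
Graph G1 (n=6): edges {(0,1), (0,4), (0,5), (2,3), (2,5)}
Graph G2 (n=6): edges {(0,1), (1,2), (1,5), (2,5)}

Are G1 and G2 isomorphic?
No, not isomorphic

The graphs are NOT isomorphic.

Connected components of G1: 1 component(s) with vertex sets [[0, 1, 2, 3, 4, 5]], sizes [6].
Connected components of G2: 3 component(s) with vertex sets [[3], [4], [0, 1, 2, 5]], sizes [1, 1, 4].
The number of connected components (and the multiset of component sizes) is an isomorphism invariant — an isomorphism maps each component of G1 bijectively onto a component of G2. Since G1 has 1 component(s) and G2 has 3, they cannot be isomorphic.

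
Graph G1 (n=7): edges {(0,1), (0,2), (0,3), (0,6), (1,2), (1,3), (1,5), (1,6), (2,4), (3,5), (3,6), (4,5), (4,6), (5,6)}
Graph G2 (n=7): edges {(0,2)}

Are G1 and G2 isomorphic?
No, not isomorphic

The graphs are NOT isomorphic.

Connected components of G1: 1 component(s) with vertex sets [[0, 1, 2, 3, 4, 5, 6]], sizes [7].
Connected components of G2: 6 component(s) with vertex sets [[1], [3], [4], [5], [6], [0, 2]], sizes [1, 1, 1, 1, 1, 2].
The number of connected components (and the multiset of component sizes) is an isomorphism invariant — an isomorphism maps each component of G1 bijectively onto a component of G2. Since G1 has 1 component(s) and G2 has 6, they cannot be isomorphic.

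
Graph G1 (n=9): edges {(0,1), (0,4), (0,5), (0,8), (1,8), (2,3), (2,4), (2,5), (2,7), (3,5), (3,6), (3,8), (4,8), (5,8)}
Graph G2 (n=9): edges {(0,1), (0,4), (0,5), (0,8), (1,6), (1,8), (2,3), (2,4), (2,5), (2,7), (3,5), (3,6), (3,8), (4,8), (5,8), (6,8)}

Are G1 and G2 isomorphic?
No, not isomorphic

The graphs are NOT isomorphic.

Counting edges: G1 has 14 edge(s); G2 has 16 edge(s).
Edge count is an isomorphism invariant (a bijection on vertices induces a bijection on edges), so differing edge counts rule out isomorphism.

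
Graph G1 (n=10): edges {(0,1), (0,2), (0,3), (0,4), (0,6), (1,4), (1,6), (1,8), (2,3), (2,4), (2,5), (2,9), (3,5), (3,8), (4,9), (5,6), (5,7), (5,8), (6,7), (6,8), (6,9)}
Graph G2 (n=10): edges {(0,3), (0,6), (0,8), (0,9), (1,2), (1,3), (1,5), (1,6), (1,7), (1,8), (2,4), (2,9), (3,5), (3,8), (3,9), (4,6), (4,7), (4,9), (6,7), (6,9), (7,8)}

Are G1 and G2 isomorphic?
Yes, isomorphic

The graphs are isomorphic.
One valid mapping φ: V(G1) → V(G2): 0→6, 1→7, 2→9, 3→0, 4→4, 5→3, 6→1, 7→5, 8→8, 9→2

Verify φ preserves adjacency — for each edge of G1, its image is an edge of G2:
  (0,1) → (φ(0),φ(1)) = (6,7) ∈ E(G2) ✓
  (0,2) → (φ(0),φ(2)) = (6,9) ∈ E(G2) ✓
  (0,3) → (φ(0),φ(3)) = (0,6) ∈ E(G2) ✓
  (0,4) → (φ(0),φ(4)) = (4,6) ∈ E(G2) ✓
  (0,6) → (φ(0),φ(6)) = (1,6) ∈ E(G2) ✓
  (1,4) → (φ(1),φ(4)) = (4,7) ∈ E(G2) ✓
  (1,6) → (φ(1),φ(6)) = (1,7) ∈ E(G2) ✓
  (1,8) → (φ(1),φ(8)) = (7,8) ∈ E(G2) ✓
  (2,3) → (φ(2),φ(3)) = (0,9) ∈ E(G2) ✓
  (2,4) → (φ(2),φ(4)) = (4,9) ∈ E(G2) ✓
  (2,5) → (φ(2),φ(5)) = (3,9) ∈ E(G2) ✓
  (2,9) → (φ(2),φ(9)) = (2,9) ∈ E(G2) ✓
  (3,5) → (φ(3),φ(5)) = (0,3) ∈ E(G2) ✓
  (3,8) → (φ(3),φ(8)) = (0,8) ∈ E(G2) ✓
  (4,9) → (φ(4),φ(9)) = (2,4) ∈ E(G2) ✓
  (5,6) → (φ(5),φ(6)) = (1,3) ∈ E(G2) ✓
  (5,7) → (φ(5),φ(7)) = (3,5) ∈ E(G2) ✓
  (5,8) → (φ(5),φ(8)) = (3,8) ∈ E(G2) ✓
  (6,7) → (φ(6),φ(7)) = (1,5) ∈ E(G2) ✓
  (6,8) → (φ(6),φ(8)) = (1,8) ∈ E(G2) ✓
  (6,9) → (φ(6),φ(9)) = (1,2) ∈ E(G2) ✓
All 21 edges of G1 map to edges of G2, and |E(G1)| = |E(G2)| = 21, so φ is a bijection on edges as well as vertices. Hence G1 ≅ G2.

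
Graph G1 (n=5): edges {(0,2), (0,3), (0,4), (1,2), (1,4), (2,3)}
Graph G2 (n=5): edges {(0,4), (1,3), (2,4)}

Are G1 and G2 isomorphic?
No, not isomorphic

The graphs are NOT isomorphic.

Degrees in G1: deg(0)=3, deg(1)=2, deg(2)=3, deg(3)=2, deg(4)=2.
Sorted degree sequence of G1: [3, 3, 2, 2, 2].
Degrees in G2: deg(0)=1, deg(1)=1, deg(2)=1, deg(3)=1, deg(4)=2.
Sorted degree sequence of G2: [2, 1, 1, 1, 1].
The (sorted) degree sequence is an isomorphism invariant, so since G1 and G2 have different degree sequences they cannot be isomorphic.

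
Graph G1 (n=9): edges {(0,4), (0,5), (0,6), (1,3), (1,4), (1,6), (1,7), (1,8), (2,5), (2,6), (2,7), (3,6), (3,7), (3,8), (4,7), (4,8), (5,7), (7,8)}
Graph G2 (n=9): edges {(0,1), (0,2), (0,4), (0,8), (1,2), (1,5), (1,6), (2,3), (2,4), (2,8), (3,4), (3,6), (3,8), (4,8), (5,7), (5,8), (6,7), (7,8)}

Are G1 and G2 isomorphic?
Yes, isomorphic

The graphs are isomorphic.
One valid mapping φ: V(G1) → V(G2): 0→6, 1→2, 2→5, 3→0, 4→3, 5→7, 6→1, 7→8, 8→4

Verify φ preserves adjacency — for each edge of G1, its image is an edge of G2:
  (0,4) → (φ(0),φ(4)) = (3,6) ∈ E(G2) ✓
  (0,5) → (φ(0),φ(5)) = (6,7) ∈ E(G2) ✓
  (0,6) → (φ(0),φ(6)) = (1,6) ∈ E(G2) ✓
  (1,3) → (φ(1),φ(3)) = (0,2) ∈ E(G2) ✓
  (1,4) → (φ(1),φ(4)) = (2,3) ∈ E(G2) ✓
  (1,6) → (φ(1),φ(6)) = (1,2) ∈ E(G2) ✓
  (1,7) → (φ(1),φ(7)) = (2,8) ∈ E(G2) ✓
  (1,8) → (φ(1),φ(8)) = (2,4) ∈ E(G2) ✓
  (2,5) → (φ(2),φ(5)) = (5,7) ∈ E(G2) ✓
  (2,6) → (φ(2),φ(6)) = (1,5) ∈ E(G2) ✓
  (2,7) → (φ(2),φ(7)) = (5,8) ∈ E(G2) ✓
  (3,6) → (φ(3),φ(6)) = (0,1) ∈ E(G2) ✓
  (3,7) → (φ(3),φ(7)) = (0,8) ∈ E(G2) ✓
  (3,8) → (φ(3),φ(8)) = (0,4) ∈ E(G2) ✓
  (4,7) → (φ(4),φ(7)) = (3,8) ∈ E(G2) ✓
  (4,8) → (φ(4),φ(8)) = (3,4) ∈ E(G2) ✓
  (5,7) → (φ(5),φ(7)) = (7,8) ∈ E(G2) ✓
  (7,8) → (φ(7),φ(8)) = (4,8) ∈ E(G2) ✓
All 18 edges of G1 map to edges of G2, and |E(G1)| = |E(G2)| = 18, so φ is a bijection on edges as well as vertices. Hence G1 ≅ G2.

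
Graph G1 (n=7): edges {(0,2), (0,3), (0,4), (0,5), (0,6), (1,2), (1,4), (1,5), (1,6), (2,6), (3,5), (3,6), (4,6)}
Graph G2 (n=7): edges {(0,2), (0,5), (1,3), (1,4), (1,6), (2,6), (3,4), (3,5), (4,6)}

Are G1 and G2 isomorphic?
No, not isomorphic

The graphs are NOT isomorphic.

Counting triangles (3-cliques): G1 has 6, G2 has 2.
Triangle count is an isomorphism invariant, so differing triangle counts rule out isomorphism.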